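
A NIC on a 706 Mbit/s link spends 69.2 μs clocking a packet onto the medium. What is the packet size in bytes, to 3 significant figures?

6110 bytes

L = R × t_tx = 706000000 b/s × 6.92e-05 s = 48855.2 bits.
In bytes: 48855.2 / 8 = 6110 bytes.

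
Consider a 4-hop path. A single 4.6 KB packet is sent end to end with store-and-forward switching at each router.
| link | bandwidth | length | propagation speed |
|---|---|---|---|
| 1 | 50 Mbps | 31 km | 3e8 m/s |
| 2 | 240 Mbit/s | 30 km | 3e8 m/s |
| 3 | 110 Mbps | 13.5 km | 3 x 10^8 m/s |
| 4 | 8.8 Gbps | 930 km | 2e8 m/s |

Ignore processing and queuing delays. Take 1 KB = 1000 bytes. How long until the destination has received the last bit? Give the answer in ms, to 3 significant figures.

L = 36800 bits.
Transmission delays (L/R per hop): 0.736, 0.153333, 0.334545, 0.00418182 ms; sum = 1.22806 ms.
Propagation delays (d/s per hop): 0.103333, 0.1, 0.045, 4.65 ms; sum = 4.89833 ms.
End-to-end = 6.13 ms.

6.13 ms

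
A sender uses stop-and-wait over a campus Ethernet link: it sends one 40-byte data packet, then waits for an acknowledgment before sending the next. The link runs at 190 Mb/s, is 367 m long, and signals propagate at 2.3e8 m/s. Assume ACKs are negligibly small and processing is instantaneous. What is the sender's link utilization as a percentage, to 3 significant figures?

t_tx = L/R = 320/190000000 = 1.68421e-06 s.
t_prop = 367/2.3e+08 = 1.59565e-06 s; RTT = 3.1913e-06 s.
Cycle = t_tx + RTT = 4.87551e-06 s.
Utilization = t_tx / cycle = 1.68421e-06/4.87551e-06 = 34.5 %.

34.5 %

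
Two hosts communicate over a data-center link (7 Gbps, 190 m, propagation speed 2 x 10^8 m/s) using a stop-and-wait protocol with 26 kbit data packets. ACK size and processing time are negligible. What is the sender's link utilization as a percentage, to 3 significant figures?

66.2 %

t_tx = L/R = 26000/7000000000 = 3.71429e-06 s.
t_prop = 190/200000000 = 9.5e-07 s; RTT = 1.9e-06 s.
Cycle = t_tx + RTT = 5.61429e-06 s.
Utilization = t_tx / cycle = 3.71429e-06/5.61429e-06 = 66.2 %.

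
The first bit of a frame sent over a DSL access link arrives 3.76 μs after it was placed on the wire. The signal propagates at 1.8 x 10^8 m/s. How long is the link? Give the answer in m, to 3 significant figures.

677 m

d = s × t_prop = 180000000 × 3.76e-06 = 677 m.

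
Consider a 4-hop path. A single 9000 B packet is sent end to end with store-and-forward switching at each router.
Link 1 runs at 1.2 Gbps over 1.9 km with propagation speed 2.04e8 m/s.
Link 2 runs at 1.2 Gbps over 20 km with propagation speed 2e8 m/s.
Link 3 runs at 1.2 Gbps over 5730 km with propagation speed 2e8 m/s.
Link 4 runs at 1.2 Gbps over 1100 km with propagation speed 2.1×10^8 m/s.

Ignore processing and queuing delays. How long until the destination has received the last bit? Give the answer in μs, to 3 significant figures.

L = 9000 × 8 = 72000 bits.
Transmission delay per hop = L/R = 72000/1200000000 = 60 μs; 4 hops → 240 μs.
Propagation delays (d/s per hop): 9.31373, 100, 28650, 5238.1 μs; sum = 33997.4 μs.
End-to-end = 34200 μs.

34200 μs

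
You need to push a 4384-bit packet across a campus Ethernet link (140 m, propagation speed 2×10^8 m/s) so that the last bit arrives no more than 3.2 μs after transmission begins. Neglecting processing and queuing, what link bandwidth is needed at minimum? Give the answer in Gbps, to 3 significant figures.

Propagation delay = 140 / 200000000 = 0.7 μs.
Transmission budget = 3.2 − 0.7 = 2.5 μs.
R ≥ L / t_tx = 4384 bits / 2.5e-06 s = 1.75 Gbps.

1.75 Gbps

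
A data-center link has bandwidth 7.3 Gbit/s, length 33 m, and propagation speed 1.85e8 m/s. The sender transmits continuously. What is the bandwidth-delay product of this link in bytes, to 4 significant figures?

162.8 bytes

Propagation delay = 33 / 185000000 = 1.78378e-07 s.
BDP = R × t_prop = 7300000000 × 1.78378e-07 = 1302.16 bits.
In bytes: 1302.16/8 = 162.8 bytes.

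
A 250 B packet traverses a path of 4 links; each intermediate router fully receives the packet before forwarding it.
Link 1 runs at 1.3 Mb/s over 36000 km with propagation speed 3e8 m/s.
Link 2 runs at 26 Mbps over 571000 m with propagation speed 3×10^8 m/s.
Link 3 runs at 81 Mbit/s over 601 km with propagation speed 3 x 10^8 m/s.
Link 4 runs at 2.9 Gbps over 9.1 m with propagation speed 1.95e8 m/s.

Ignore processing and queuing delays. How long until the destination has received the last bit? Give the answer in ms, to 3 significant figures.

126 ms

L = 250 × 8 = 2000 bits.
Transmission delays (L/R per hop): 1.53846, 0.0769231, 0.0246914, 0.000689655 ms; sum = 1.64077 ms.
Propagation delays (d/s per hop): 120, 1.90333, 2.00333, 4.66667e-05 ms; sum = 123.907 ms.
End-to-end = 126 ms.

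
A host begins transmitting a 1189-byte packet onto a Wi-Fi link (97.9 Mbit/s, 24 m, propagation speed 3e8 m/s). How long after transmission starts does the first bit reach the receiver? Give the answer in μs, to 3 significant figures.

0.0800 μs

First bit experiences only propagation delay: d/s = 24/300000000 = 0.0800 μs.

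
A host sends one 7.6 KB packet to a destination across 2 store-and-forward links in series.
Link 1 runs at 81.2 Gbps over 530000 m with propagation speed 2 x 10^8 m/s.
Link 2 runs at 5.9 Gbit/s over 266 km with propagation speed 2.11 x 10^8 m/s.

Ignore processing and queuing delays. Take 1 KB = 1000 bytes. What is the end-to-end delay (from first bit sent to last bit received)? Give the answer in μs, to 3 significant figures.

3920 μs

L = 60800 bits.
Transmission delays (L/R per hop): 0.748768, 10.3051 μs; sum = 11.0539 μs.
Propagation delays (d/s per hop): 2650, 1260.66 μs; sum = 3910.66 μs.
End-to-end = 3920 μs.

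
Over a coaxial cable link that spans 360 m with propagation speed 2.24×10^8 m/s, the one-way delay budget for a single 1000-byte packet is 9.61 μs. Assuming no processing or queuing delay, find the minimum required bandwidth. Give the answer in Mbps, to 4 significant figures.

999.6 Mbps

L = 8000 bits.
Propagation delay = 360 / 2.24e+08 = 1.60714 μs.
Transmission budget = 9.61 − 1.60714 = 8.00286 μs.
R ≥ L / t_tx = 8000 bits / 8.00286e-06 s = 999.6 Mbps.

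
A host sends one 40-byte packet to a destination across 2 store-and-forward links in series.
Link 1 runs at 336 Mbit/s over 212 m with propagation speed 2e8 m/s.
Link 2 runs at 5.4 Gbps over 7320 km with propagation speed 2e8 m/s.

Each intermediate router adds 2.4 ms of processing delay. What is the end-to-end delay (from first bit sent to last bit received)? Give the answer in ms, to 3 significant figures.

L = 40 × 8 = 320 bits.
Transmission delays (L/R per hop): 0.000952381, 5.92593e-05 ms; sum = 0.00101164 ms.
Propagation delays (d/s per hop): 0.00106, 36.6 ms; sum = 36.6011 ms.
Processing at 1 router(s): 1 × 2.4 ms = 2.4 ms.
End-to-end = 39.0 ms.

39.0 ms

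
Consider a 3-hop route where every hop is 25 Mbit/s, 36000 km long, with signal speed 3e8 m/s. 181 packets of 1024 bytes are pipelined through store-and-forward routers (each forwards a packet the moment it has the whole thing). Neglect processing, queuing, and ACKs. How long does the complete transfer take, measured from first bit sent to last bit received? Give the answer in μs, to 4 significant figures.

420000 μs

Per-hop transmission t_tx = L/R = 8192/25000000 = 327.68 μs.
Per-hop propagation t_prop = 36000000/300000000 = 120000 μs.
Pipeline fill: first packet needs 3·t_tx to clear all hops; remaining 180 packets each add one t_tx.
Total = (3+181-1)·t_tx + 3·t_prop = 183·327.68 + 3·120000 = 420000 μs.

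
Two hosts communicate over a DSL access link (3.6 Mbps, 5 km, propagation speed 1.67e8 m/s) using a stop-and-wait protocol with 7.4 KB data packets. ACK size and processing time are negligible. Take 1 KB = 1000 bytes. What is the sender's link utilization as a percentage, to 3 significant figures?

99.6 %

t_tx = L/R = 59200/3600000 = 0.0164444 s.
t_prop = 5000/167000000 = 2.99401e-05 s; RTT = 5.98802e-05 s.
Cycle = t_tx + RTT = 0.0165043 s.
Utilization = t_tx / cycle = 0.0164444/0.0165043 = 99.6 %.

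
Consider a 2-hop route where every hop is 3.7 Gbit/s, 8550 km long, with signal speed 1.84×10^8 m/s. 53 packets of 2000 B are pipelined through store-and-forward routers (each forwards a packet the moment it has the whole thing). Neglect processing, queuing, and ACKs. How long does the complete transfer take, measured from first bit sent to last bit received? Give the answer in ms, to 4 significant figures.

93.17 ms

Per-hop transmission t_tx = L/R = 16000/3700000000 = 0.00432432 ms.
Per-hop propagation t_prop = 8550000/184000000 = 46.4674 ms.
Pipeline fill: first packet needs 2·t_tx to clear all hops; remaining 52 packets each add one t_tx.
Total = (2+53-1)·t_tx + 2·t_prop = 54·0.00432432 + 2·46.4674 = 93.17 ms.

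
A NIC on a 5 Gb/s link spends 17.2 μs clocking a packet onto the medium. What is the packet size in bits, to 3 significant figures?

86000 bits

L = R × t_tx = 5000000000 b/s × 1.72e-05 s = 86000 bits.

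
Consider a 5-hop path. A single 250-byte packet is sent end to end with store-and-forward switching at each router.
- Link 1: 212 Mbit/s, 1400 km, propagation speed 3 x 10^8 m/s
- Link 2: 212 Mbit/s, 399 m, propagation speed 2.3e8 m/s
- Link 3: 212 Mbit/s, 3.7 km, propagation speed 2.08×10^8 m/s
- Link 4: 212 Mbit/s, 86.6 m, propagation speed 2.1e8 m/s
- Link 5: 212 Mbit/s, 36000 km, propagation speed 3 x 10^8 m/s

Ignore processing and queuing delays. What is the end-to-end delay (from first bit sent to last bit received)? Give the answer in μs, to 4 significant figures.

L = 250 × 8 = 2000 bits.
Transmission delay per hop = L/R = 2000/212000000 = 9.43396 μs; 5 hops → 47.1698 μs.
Propagation delays (d/s per hop): 4666.67, 1.73478, 17.7885, 0.412381, 120000 μs; sum = 124687 μs.
End-to-end = 124700 μs.

124700 μs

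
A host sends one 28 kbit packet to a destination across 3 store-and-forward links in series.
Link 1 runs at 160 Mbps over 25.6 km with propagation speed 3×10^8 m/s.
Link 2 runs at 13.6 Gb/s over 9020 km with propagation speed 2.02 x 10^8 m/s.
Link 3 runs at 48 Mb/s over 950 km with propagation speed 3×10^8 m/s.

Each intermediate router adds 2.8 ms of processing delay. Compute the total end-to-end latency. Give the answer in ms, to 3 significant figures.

54.3 ms

L = 28000 bits.
Transmission delays (L/R per hop): 0.175, 0.00205882, 0.583333 ms; sum = 0.760392 ms.
Propagation delays (d/s per hop): 0.0853333, 44.6535, 3.16667 ms; sum = 47.9055 ms.
Processing at 2 router(s): 2 × 2.8 ms = 5.6 ms.
End-to-end = 54.3 ms.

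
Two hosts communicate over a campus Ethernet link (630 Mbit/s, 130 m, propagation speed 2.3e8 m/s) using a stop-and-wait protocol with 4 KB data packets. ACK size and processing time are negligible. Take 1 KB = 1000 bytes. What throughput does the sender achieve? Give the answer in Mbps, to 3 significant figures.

616 Mbps

t_tx = L/R = 32000/630000000 = 5.07937e-05 s.
t_prop = 130/2.3e+08 = 5.65217e-07 s; RTT = 1.13043e-06 s.
Cycle = t_tx + RTT = 5.19241e-05 s.
Throughput = L / cycle = 32000 / 5.19241e-05 = 616 Mbps.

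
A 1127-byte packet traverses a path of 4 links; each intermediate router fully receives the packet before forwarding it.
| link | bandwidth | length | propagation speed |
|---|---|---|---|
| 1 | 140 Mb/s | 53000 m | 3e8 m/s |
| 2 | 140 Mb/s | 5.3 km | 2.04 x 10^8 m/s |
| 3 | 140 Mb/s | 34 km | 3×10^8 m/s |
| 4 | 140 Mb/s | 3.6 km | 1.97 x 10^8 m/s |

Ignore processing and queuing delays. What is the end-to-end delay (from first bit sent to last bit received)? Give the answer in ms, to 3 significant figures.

L = 1127 × 8 = 9016 bits.
Transmission delay per hop = L/R = 9016/140000000 = 0.0644 ms; 4 hops → 0.2576 ms.
Propagation delays (d/s per hop): 0.176667, 0.0259804, 0.113333, 0.0182741 ms; sum = 0.334255 ms.
End-to-end = 0.592 ms.

0.592 ms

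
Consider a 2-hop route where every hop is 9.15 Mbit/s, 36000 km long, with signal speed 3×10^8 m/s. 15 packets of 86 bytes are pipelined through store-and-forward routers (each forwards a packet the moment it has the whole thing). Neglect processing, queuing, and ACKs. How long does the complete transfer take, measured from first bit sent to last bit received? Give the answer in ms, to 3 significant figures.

Per-hop transmission t_tx = L/R = 688/9150000 = 0.0751913 ms.
Per-hop propagation t_prop = 36000000/300000000 = 120 ms.
Pipeline fill: first packet needs 2·t_tx to clear all hops; remaining 14 packets each add one t_tx.
Total = (2+15-1)·t_tx + 2·t_prop = 16·0.0751913 + 2·120 = 241 ms.

241 ms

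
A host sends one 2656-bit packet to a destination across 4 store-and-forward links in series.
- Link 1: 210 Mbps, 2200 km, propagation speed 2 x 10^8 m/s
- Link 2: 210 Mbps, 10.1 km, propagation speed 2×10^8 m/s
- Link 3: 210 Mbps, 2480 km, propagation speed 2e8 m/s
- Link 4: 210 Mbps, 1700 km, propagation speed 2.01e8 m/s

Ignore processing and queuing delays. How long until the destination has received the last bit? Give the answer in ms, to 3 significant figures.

Transmission delay per hop = L/R = 2656/210000000 = 0.0126476 ms; 4 hops → 0.0505905 ms.
Propagation delays (d/s per hop): 11, 0.0505, 12.4, 8.45771 ms; sum = 31.9082 ms.
End-to-end = 32.0 ms.

32.0 ms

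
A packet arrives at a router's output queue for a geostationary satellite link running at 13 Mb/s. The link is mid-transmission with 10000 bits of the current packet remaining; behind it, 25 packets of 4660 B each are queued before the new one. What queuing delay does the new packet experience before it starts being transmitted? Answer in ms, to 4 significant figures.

72.46 ms

Each queued packet: L/R = 37280/13000000 = 2.86769 ms.
25 queued → 71.6923 ms.
Plus remaining 10000 bits of current packet: 0.769231 ms.
Queuing delay = 72.46 ms.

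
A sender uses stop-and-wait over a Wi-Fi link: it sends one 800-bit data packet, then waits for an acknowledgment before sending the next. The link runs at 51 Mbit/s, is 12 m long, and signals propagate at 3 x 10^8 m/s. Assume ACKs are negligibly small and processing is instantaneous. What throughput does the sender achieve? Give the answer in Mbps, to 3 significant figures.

t_tx = L/R = 800/51000000 = 1.56863e-05 s.
t_prop = 12/300000000 = 4e-08 s; RTT = 8e-08 s.
Cycle = t_tx + RTT = 1.57663e-05 s.
Throughput = L / cycle = 800 / 1.57663e-05 = 50.7 Mbps.

50.7 Mbps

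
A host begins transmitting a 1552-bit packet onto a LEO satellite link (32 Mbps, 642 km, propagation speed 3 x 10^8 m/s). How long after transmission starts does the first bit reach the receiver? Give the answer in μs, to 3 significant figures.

First bit experiences only propagation delay: d/s = 642000/300000000 = 2140 μs.

2140 μs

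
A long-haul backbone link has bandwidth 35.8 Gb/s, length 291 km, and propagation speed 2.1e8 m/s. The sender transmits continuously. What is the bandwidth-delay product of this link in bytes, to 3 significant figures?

Propagation delay = 291000 / 210000000 = 0.00138571 s.
BDP = R × t_prop = 35800000000 × 0.00138571 = 49608600 bits.
In bytes: 49608600/8 = 6200000 bytes.

6200000 bytes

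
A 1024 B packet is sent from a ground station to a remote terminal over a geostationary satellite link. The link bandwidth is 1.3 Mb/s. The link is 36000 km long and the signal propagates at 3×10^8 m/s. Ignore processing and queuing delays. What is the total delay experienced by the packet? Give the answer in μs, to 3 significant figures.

L = 1024 × 8 = 8192 bits.
Transmission delay = L/R = 8192 / 1300000 = 6301.54 μs.
Propagation delay = d/s = 36000000 m / 300000000 m/s = 120000 μs.
Total = 126000 μs.

126000 μs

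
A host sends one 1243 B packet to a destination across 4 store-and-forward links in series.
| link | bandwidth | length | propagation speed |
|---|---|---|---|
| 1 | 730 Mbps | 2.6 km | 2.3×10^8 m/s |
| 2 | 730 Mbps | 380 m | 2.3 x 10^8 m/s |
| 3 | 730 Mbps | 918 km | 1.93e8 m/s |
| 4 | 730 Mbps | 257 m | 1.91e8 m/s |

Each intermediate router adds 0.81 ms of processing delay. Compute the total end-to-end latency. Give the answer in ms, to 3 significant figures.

L = 1243 × 8 = 9944 bits.
Transmission delay per hop = L/R = 9944/730000000 = 0.0136219 ms; 4 hops → 0.0544877 ms.
Propagation delays (d/s per hop): 0.0113043, 0.00165217, 4.75648, 0.00134555 ms; sum = 4.77078 ms.
Processing at 3 router(s): 3 × 0.81 ms = 2.43 ms.
End-to-end = 7.26 ms.

7.26 ms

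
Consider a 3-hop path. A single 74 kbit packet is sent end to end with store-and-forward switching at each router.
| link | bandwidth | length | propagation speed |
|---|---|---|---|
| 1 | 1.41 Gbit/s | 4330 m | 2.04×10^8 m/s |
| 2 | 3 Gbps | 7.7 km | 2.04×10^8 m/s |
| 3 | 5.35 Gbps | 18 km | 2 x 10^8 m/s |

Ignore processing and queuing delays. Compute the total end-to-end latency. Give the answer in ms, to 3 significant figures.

0.240 ms

L = 74000 bits.
Transmission delays (L/R per hop): 0.0524823, 0.0246667, 0.0138318 ms; sum = 0.0909807 ms.
Propagation delays (d/s per hop): 0.0212255, 0.0377451, 0.09 ms; sum = 0.148971 ms.
End-to-end = 0.240 ms.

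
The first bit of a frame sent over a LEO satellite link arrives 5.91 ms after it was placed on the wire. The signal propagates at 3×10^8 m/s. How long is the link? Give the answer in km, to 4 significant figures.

1773 km

d = s × t_prop = 300000000 × 0.00591 = 1773 km.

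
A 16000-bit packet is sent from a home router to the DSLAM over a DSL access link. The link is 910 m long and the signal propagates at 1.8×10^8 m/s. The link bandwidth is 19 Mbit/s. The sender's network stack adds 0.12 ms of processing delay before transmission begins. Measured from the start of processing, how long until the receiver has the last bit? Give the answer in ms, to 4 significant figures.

0.9672 ms

Transmission delay = L/R = 16000 / 19000000 = 0.842105 ms.
Propagation delay = d/s = 910 m / 180000000 m/s = 0.00505556 ms.
Plus processing delay 0.12 ms = 0.12 ms.
Total = 0.9672 ms.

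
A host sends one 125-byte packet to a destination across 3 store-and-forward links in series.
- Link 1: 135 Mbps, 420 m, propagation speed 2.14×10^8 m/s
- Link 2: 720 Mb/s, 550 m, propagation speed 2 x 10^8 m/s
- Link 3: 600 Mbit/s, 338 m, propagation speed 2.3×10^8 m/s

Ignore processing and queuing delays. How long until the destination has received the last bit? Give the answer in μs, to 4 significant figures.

L = 125 × 8 = 1000 bits.
Transmission delays (L/R per hop): 7.40741, 1.38889, 1.66667 μs; sum = 10.463 μs.
Propagation delays (d/s per hop): 1.96262, 2.75, 1.46957 μs; sum = 6.18218 μs.
End-to-end = 16.65 μs.

16.65 μs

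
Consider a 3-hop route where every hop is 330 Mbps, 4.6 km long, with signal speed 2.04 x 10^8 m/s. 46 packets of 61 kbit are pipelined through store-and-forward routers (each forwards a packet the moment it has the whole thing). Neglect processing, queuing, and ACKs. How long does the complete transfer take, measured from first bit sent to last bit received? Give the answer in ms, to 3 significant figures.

8.94 ms

Per-hop transmission t_tx = L/R = 61000/330000000 = 0.184848 ms.
Per-hop propagation t_prop = 4600/204000000 = 0.022549 ms.
Pipeline fill: first packet needs 3·t_tx to clear all hops; remaining 45 packets each add one t_tx.
Total = (3+46-1)·t_tx + 3·t_prop = 48·0.184848 + 3·0.022549 = 8.94 ms.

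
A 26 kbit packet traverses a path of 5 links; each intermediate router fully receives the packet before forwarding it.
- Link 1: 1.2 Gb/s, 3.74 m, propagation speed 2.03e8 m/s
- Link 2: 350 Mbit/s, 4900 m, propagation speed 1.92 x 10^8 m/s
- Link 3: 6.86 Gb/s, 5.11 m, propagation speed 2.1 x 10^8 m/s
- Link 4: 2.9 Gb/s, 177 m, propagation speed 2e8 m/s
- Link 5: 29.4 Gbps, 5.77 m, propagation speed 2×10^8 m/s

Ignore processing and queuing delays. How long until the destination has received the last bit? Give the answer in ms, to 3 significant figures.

L = 26000 bits.
Transmission delays (L/R per hop): 0.0216667, 0.0742857, 0.00379009, 0.00896552, 0.000884354 ms; sum = 0.109592 ms.
Propagation delays (d/s per hop): 1.84236e-05, 0.0255208, 2.43333e-05, 0.000885, 2.885e-05 ms; sum = 0.0264774 ms.
End-to-end = 0.136 ms.

0.136 ms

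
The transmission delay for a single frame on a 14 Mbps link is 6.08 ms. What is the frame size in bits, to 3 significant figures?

L = R × t_tx = 14000000 b/s × 0.00608 s = 85120 bits.

85100 bits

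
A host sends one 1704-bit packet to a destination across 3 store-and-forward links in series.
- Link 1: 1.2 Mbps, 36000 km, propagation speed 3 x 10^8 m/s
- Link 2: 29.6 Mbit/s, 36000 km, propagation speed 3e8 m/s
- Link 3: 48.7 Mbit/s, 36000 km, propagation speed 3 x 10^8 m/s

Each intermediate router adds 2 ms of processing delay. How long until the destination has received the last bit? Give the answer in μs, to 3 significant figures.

366000 μs

Transmission delays (L/R per hop): 1420, 57.5676, 34.9897 μs; sum = 1512.56 μs.
Propagation delays (d/s per hop): 120000, 120000, 120000 μs; sum = 360000 μs.
Processing at 2 router(s): 2 × 2 ms = 4000 μs.
End-to-end = 366000 μs.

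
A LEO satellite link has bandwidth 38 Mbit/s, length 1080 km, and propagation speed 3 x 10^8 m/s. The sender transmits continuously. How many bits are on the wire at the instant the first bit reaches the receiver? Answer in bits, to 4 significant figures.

136800 bits

Propagation delay = 1080000 / 300000000 = 0.0036 s.
BDP = R × t_prop = 38000000 × 0.0036 = 136800 bits.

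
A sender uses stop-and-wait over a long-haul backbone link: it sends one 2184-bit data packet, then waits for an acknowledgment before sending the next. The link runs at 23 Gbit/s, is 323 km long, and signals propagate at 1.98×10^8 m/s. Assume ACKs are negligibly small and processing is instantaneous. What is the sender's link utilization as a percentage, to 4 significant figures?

0.002910 %

t_tx = L/R = 2184/23000000000 = 9.49565e-08 s.
t_prop = 323000/198000000 = 0.00163131 s; RTT = 0.00326263 s.
Cycle = t_tx + RTT = 0.00326272 s.
Utilization = t_tx / cycle = 9.49565e-08/0.00326272 = 0.002910 %.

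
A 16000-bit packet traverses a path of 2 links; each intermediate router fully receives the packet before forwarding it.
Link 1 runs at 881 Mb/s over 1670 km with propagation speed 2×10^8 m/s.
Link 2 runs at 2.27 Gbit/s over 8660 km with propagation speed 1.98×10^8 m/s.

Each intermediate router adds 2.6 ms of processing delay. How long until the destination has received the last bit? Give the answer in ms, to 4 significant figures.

Transmission delays (L/R per hop): 0.0181612, 0.00704846 ms; sum = 0.0252096 ms.
Propagation delays (d/s per hop): 8.35, 43.7374 ms; sum = 52.0874 ms.
Processing at 1 router(s): 1 × 2.6 ms = 2.6 ms.
End-to-end = 54.71 ms.

54.71 ms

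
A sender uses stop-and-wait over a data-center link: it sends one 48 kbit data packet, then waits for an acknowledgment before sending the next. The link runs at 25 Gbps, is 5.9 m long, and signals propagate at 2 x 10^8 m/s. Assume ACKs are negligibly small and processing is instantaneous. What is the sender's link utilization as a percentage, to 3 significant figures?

t_tx = L/R = 48000/25000000000 = 1.92e-06 s.
t_prop = 5.9/200000000 = 2.95e-08 s; RTT = 5.9e-08 s.
Cycle = t_tx + RTT = 1.979e-06 s.
Utilization = t_tx / cycle = 1.92e-06/1.979e-06 = 97.0 %.

97.0 %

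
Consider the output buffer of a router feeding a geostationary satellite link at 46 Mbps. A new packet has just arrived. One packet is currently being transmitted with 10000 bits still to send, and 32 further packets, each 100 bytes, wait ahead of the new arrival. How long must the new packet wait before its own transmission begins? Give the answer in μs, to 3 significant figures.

Each queued packet: L/R = 800/46000000 = 17.3913 μs.
32 queued → 556.522 μs.
Plus remaining 10000 bits of current packet: 217.391 μs.
Queuing delay = 774 μs.

774 μs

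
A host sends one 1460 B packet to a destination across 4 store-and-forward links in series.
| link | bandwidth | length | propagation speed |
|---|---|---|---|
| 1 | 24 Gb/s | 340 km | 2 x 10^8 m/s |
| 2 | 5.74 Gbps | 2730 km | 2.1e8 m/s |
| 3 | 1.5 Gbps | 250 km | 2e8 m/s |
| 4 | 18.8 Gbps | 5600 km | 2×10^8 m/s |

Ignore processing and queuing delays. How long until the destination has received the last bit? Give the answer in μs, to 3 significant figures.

L = 1460 × 8 = 11680 bits.
Transmission delays (L/R per hop): 0.486667, 2.03484, 7.78667, 0.621277 μs; sum = 10.9295 μs.
Propagation delays (d/s per hop): 1700, 13000, 1250, 28000 μs; sum = 43950 μs.
End-to-end = 44000 μs.

44000 μs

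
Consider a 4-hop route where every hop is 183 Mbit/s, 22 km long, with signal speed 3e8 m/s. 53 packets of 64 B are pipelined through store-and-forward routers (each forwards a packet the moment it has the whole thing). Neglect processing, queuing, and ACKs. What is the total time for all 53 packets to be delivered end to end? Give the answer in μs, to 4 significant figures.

450.0 μs

Per-hop transmission t_tx = L/R = 512/183000000 = 2.79781 μs.
Per-hop propagation t_prop = 22000/300000000 = 73.3333 μs.
Pipeline fill: first packet needs 4·t_tx to clear all hops; remaining 52 packets each add one t_tx.
Total = (4+53-1)·t_tx + 4·t_prop = 56·2.79781 + 4·73.3333 = 450.0 μs.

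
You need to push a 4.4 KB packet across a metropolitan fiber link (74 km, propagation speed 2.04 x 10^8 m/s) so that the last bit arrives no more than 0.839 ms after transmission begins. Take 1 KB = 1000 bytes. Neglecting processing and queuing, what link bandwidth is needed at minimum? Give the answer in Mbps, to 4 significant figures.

L = 35200 bits.
Propagation delay = 74000 / 204000000 = 0.362745 ms.
Transmission budget = 0.839 − 0.362745 = 0.476255 ms.
R ≥ L / t_tx = 35200 bits / 0.000476255 s = 73.91 Mbps.

73.91 Mbps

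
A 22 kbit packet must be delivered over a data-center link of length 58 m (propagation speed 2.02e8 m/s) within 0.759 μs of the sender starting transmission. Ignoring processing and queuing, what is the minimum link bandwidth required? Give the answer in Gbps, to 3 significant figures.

Propagation delay = 58 / 202000000 = 0.287129 μs.
Transmission budget = 0.759 − 0.287129 = 0.471871 μs.
R ≥ L / t_tx = 22000 bits / 4.71871e-07 s = 46.6 Gbps.

46.6 Gbps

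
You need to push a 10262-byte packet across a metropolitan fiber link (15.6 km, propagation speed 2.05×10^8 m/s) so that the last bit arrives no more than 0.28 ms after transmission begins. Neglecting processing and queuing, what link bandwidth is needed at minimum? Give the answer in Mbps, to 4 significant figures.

402.6 Mbps

L = 82096 bits.
Propagation delay = 15600 / 2.05e+08 = 0.0760976 ms.
Transmission budget = 0.28 − 0.0760976 = 0.203902 ms.
R ≥ L / t_tx = 82096 bits / 0.000203902 s = 402.6 Mbps.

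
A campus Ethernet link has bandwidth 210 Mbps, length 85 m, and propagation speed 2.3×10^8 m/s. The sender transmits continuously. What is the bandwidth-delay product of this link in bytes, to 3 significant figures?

Propagation delay = 85 / 2.3e+08 = 3.69565e-07 s.
BDP = R × t_prop = 210000000 × 3.69565e-07 = 77.6087 bits.
In bytes: 77.6087/8 = 9.70 bytes.

9.70 bytes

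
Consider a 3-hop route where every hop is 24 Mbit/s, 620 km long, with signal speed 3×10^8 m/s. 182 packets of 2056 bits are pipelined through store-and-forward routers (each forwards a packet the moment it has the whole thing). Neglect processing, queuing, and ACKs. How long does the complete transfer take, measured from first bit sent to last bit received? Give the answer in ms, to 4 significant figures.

Per-hop transmission t_tx = L/R = 2056/24000000 = 0.0856667 ms.
Per-hop propagation t_prop = 620000/300000000 = 2.06667 ms.
Pipeline fill: first packet needs 3·t_tx to clear all hops; remaining 181 packets each add one t_tx.
Total = (3+182-1)·t_tx + 3·t_prop = 184·0.0856667 + 3·2.06667 = 21.96 ms.

21.96 ms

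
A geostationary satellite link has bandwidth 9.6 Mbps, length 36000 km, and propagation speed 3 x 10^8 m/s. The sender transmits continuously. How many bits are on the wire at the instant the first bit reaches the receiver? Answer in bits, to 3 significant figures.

Propagation delay = 36000000 / 300000000 = 0.12 s.
BDP = R × t_prop = 9600000 × 0.12 = 1152000 bits.

1150000 bits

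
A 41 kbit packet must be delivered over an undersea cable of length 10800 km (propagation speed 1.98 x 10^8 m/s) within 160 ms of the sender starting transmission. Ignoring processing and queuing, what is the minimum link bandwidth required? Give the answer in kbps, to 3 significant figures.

389 kbps

Propagation delay = 10800000 / 198000000 = 54.5455 ms.
Transmission budget = 160 − 54.5455 = 105.455 ms.
R ≥ L / t_tx = 41000 bits / 0.105455 s = 389 kbps.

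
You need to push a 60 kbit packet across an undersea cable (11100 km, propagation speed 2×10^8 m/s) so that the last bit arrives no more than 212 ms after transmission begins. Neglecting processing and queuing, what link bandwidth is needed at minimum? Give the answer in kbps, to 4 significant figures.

Propagation delay = 11100000 / 200000000 = 55.5 ms.
Transmission budget = 212 − 55.5 = 156.5 ms.
R ≥ L / t_tx = 60000 bits / 0.1565 s = 383.4 kbps.

383.4 kbps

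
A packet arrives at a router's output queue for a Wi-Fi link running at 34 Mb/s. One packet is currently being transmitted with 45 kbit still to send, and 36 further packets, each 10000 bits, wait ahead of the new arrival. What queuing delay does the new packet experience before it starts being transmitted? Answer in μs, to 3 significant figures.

11900 μs

Each queued packet: L/R = 10000/34000000 = 294.118 μs.
36 queued → 10588.2 μs.
Plus remaining 45000 bits of current packet: 1323.53 μs.
Queuing delay = 11900 μs.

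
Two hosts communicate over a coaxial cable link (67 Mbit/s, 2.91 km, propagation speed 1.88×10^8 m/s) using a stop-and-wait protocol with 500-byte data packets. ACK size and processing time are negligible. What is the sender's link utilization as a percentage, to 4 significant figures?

t_tx = L/R = 4000/67000000 = 5.97015e-05 s.
t_prop = 2910/188000000 = 1.54787e-05 s; RTT = 3.09574e-05 s.
Cycle = t_tx + RTT = 9.06589e-05 s.
Utilization = t_tx / cycle = 5.97015e-05/9.06589e-05 = 65.85 %.

65.85 %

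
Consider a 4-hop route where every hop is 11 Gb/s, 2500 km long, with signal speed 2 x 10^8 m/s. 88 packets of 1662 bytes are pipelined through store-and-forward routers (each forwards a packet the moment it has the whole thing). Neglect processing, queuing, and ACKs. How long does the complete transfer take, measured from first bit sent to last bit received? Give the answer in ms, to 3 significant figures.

50.1 ms

Per-hop transmission t_tx = L/R = 13296/11000000000 = 0.00120873 ms.
Per-hop propagation t_prop = 2500000/200000000 = 12.5 ms.
Pipeline fill: first packet needs 4·t_tx to clear all hops; remaining 87 packets each add one t_tx.
Total = (4+88-1)·t_tx + 4·t_prop = 91·0.00120873 + 4·12.5 = 50.1 ms.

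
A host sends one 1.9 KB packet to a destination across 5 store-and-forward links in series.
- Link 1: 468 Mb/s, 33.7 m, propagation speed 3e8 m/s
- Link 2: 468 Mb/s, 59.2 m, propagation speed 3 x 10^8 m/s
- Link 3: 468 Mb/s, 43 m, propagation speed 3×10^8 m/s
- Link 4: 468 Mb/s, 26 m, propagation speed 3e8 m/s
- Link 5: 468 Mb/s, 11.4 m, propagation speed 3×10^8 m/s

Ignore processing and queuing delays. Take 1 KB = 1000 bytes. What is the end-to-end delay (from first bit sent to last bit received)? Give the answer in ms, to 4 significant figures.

L = 15200 bits.
Transmission delay per hop = L/R = 15200/468000000 = 0.0324786 ms; 5 hops → 0.162393 ms.
Propagation delays (d/s per hop): 0.000112333, 0.000197333, 0.000143333, 8.66667e-05, 3.8e-05 ms; sum = 0.000577667 ms.
End-to-end = 0.1630 ms.

0.1630 ms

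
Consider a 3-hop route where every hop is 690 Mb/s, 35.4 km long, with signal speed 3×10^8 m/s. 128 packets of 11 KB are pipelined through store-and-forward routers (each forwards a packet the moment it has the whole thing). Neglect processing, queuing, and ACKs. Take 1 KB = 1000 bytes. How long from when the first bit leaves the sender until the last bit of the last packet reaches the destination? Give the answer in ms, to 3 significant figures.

16.9 ms

Per-hop transmission t_tx = L/R = 88000/690000000 = 0.127536 ms.
Per-hop propagation t_prop = 35400/300000000 = 0.118 ms.
Pipeline fill: first packet needs 3·t_tx to clear all hops; remaining 127 packets each add one t_tx.
Total = (3+128-1)·t_tx + 3·t_prop = 130·0.127536 + 3·0.118 = 16.9 ms.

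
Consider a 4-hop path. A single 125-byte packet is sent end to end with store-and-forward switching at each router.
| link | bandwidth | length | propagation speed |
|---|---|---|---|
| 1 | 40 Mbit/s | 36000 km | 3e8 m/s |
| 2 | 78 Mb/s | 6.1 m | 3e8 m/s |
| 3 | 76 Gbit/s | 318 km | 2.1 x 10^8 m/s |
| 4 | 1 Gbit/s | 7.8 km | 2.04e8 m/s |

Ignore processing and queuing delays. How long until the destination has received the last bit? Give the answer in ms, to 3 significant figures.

L = 125 × 8 = 1000 bits.
Transmission delays (L/R per hop): 0.025, 0.0128205, 1.31579e-05, 0.001 ms; sum = 0.0388337 ms.
Propagation delays (d/s per hop): 120, 2.03333e-05, 1.51429, 0.0382353 ms; sum = 121.553 ms.
End-to-end = 122 ms.

122 ms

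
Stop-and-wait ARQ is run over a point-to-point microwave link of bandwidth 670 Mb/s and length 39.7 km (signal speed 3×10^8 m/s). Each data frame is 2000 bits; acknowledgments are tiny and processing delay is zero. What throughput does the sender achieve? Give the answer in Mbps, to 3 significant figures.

t_tx = L/R = 2000/670000000 = 2.98507e-06 s.
t_prop = 39700/300000000 = 0.000132333 s; RTT = 0.000264667 s.
Cycle = t_tx + RTT = 0.000267652 s.
Throughput = L / cycle = 2000 / 0.000267652 = 7.47 Mbps.

7.47 Mbps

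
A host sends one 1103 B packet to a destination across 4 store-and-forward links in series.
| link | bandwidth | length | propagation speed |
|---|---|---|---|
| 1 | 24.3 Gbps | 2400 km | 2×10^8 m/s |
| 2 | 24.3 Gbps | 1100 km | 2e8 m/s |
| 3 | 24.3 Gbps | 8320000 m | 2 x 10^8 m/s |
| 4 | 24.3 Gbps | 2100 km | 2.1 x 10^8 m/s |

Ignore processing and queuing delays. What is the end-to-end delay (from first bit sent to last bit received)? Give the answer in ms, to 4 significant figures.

L = 1103 × 8 = 8824 bits.
Transmission delay per hop = L/R = 8824/24300000000 = 0.000363128 ms; 4 hops → 0.00145251 ms.
Propagation delays (d/s per hop): 12, 5.5, 41.6, 10 ms; sum = 69.1 ms.
End-to-end = 69.10 ms.

69.10 ms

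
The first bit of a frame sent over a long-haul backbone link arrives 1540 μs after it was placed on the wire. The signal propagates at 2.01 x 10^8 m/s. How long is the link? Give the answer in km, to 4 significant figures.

309.5 km

d = s × t_prop = 2.01e+08 × 0.00154 = 309.5 km.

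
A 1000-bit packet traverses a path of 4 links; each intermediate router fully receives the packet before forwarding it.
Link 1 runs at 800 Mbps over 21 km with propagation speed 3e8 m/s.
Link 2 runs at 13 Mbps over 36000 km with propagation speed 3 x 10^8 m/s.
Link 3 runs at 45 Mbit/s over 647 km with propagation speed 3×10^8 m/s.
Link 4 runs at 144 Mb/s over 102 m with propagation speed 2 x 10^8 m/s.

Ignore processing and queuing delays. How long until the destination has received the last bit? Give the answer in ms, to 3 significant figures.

Transmission delays (L/R per hop): 0.00125, 0.0769231, 0.0222222, 0.00694444 ms; sum = 0.10734 ms.
Propagation delays (d/s per hop): 0.07, 120, 2.15667, 0.00051 ms; sum = 122.227 ms.
End-to-end = 122 ms.

122 ms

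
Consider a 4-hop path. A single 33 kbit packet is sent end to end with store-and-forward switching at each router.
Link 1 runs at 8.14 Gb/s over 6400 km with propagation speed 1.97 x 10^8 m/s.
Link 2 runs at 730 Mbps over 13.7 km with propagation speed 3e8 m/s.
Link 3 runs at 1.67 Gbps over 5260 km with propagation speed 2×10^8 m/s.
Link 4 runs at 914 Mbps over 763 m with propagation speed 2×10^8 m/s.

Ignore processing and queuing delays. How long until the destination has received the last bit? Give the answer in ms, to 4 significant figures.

58.94 ms

L = 33000 bits.
Transmission delays (L/R per hop): 0.00405405, 0.0452055, 0.0197605, 0.036105 ms; sum = 0.105125 ms.
Propagation delays (d/s per hop): 32.4873, 0.0456667, 26.3, 0.003815 ms; sum = 58.8368 ms.
End-to-end = 58.94 ms.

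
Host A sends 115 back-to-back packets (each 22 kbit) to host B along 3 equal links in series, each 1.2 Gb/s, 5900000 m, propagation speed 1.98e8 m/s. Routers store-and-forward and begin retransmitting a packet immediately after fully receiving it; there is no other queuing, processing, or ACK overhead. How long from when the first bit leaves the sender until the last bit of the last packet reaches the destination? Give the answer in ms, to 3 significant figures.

Per-hop transmission t_tx = L/R = 22000/1200000000 = 0.0183333 ms.
Per-hop propagation t_prop = 5900000/198000000 = 29.798 ms.
Pipeline fill: first packet needs 3·t_tx to clear all hops; remaining 114 packets each add one t_tx.
Total = (3+115-1)·t_tx + 3·t_prop = 117·0.0183333 + 3·29.798 = 91.5 ms.

91.5 ms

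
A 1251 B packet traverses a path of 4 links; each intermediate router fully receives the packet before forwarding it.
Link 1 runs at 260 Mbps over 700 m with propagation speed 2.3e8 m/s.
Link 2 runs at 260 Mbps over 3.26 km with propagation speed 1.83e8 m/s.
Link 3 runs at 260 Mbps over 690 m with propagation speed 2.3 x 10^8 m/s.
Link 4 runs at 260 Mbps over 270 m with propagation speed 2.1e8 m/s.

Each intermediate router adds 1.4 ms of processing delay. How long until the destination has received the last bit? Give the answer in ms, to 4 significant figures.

4.379 ms

L = 1251 × 8 = 10008 bits.
Transmission delay per hop = L/R = 10008/260000000 = 0.0384923 ms; 4 hops → 0.153969 ms.
Propagation delays (d/s per hop): 0.00304348, 0.0178142, 0.003, 0.00128571 ms; sum = 0.0251434 ms.
Processing at 3 router(s): 3 × 1.4 ms = 4.2 ms.
End-to-end = 4.379 ms.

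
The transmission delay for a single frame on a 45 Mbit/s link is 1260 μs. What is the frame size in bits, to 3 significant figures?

56700 bits

L = R × t_tx = 45000000 b/s × 0.00126 s = 56700 bits.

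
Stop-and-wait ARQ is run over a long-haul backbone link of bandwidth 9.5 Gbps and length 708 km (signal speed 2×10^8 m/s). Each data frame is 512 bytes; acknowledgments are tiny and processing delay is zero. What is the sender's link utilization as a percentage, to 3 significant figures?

0.00609 %

t_tx = L/R = 4096/9500000000 = 4.31158e-07 s.
t_prop = 708000/200000000 = 0.00354 s; RTT = 0.00708 s.
Cycle = t_tx + RTT = 0.00708043 s.
Utilization = t_tx / cycle = 4.31158e-07/0.00708043 = 0.00609 %.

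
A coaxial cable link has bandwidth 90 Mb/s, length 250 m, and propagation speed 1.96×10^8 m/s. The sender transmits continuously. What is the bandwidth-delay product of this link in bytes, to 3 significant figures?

14.3 bytes

Propagation delay = 250 / 196000000 = 1.27551e-06 s.
BDP = R × t_prop = 90000000 × 1.27551e-06 = 114.796 bits.
In bytes: 114.796/8 = 14.3 bytes.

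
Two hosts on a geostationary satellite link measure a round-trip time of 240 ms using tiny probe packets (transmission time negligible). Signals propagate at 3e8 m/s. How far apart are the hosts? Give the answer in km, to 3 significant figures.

One-way propagation = RTT/2 = 120 ms.
d = s × t = 300000000 × 0.12 = 36000 km.

36000 km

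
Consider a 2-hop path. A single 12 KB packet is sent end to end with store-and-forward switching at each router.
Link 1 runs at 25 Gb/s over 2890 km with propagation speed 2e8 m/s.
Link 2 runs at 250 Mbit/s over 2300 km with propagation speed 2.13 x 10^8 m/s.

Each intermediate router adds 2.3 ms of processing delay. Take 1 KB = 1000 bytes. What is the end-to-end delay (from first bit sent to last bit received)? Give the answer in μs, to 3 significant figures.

L = 96000 bits.
Transmission delays (L/R per hop): 3.84, 384 μs; sum = 387.84 μs.
Propagation delays (d/s per hop): 14450, 10798.1 μs; sum = 25248.1 μs.
Processing at 1 router(s): 1 × 2.3 ms = 2300 μs.
End-to-end = 27900 μs.

27900 μs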